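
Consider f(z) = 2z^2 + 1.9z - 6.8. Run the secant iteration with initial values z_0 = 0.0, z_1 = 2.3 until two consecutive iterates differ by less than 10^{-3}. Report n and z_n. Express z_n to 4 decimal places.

n = 6, z_n = 1.4291

f(0.0) = -6.800000, f(2.3) = 8.150000
z_2 = 2.300000 − 8.150000·(2.300000)/(14.950000) = 1.046154;  |Δ| = 1.253846
f(1.046154) = -2.623432
z_3 = 1.046154 − (-2.623432)·(-1.253846)/(-10.773432) = 1.351477;  |Δ| = 0.305323
f(1.351477) = -0.579212
z_4 = 1.351477 − (-0.579212)·(0.305323)/(2.044220) = 1.437988;  |Δ| = 0.086511
f(1.437988) = 0.067796
z_5 = 1.437988 − 0.067796·(0.086511)/(0.647008) = 1.428923;  |Δ| = 0.009065
f(1.428923) = -0.001404
z_6 = 1.428923 − (-0.001404)·(-0.009065)/(-0.069200) = 1.429107;  |Δ| = 0.000184
|z_6 − z_5| = 0.000184 < 10^{-3}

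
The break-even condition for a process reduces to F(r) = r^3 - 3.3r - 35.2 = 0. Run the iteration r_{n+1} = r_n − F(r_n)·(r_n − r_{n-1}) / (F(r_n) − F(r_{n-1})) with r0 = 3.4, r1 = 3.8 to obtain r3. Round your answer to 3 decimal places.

F(3.4) = -7.11600, F(3.8) = 7.13200
r2 = 3.80000 − 7.13200·(3.80000 − 3.40000) / (7.13200 − (-7.11600)) = 3.80000 − (2.85280)/(14.24800) = 3.59978
F(3.59978) = -0.43199
r3 = 3.59978 − (-0.43199)·(3.59978 − 3.80000) / (-0.43199 − 7.13200) = 3.59978 − (0.08650)/(-7.56399) = 3.61121

3.611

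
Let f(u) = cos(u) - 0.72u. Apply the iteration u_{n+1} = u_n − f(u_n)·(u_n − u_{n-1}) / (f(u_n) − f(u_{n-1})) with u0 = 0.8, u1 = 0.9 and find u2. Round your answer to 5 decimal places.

f(0.8) = 0.1207067, f(0.9) = -0.0263900
u2 = 0.9000000 − (-0.0263900)·(0.9000000 − 0.8000000) / (-0.0263900 − 0.1207067) = 0.9000000 − (-0.0026390)/(-0.1470967) = 0.8820594

0.88206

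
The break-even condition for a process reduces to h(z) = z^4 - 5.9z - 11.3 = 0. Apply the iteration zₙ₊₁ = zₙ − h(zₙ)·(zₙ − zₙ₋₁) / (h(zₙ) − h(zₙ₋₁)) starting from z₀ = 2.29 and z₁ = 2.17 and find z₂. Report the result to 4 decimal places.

2.2201

h(2.29) = 2.689585, h(2.17) = -1.929261
z₂ = 2.170000 − (-1.929261)·(2.170000 − 2.290000) / (-1.929261 − 2.689585) = 2.170000 − (0.231511)/(-4.618846) = 2.220123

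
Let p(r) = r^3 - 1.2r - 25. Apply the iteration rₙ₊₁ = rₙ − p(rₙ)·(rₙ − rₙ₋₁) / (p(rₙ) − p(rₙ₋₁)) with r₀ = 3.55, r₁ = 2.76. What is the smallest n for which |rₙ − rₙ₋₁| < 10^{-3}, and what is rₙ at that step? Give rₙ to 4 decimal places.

p(3.55) = 15.478875, p(2.76) = -7.287424
r₂ = 2.760000 − (-7.287424)·(-0.790000)/(-22.766299) = 3.012877;  |Δ| = 0.252877
p(3.012877) = -1.266289
r₃ = 3.012877 − (-1.266289)·(0.252877)/(6.021135) = 3.066058;  |Δ| = 0.053182
p(3.066058) = 0.143869
r₄ = 3.066058 − 0.143869·(0.053182)/(1.410158) = 3.060633;  |Δ| = 0.005426
p(3.060633) = -0.002368
r₅ = 3.060633 − (-0.002368)·(-0.005426)/(-0.146237) = 3.060721;  |Δ| = 0.000088
|r₅ − r₄| = 0.000088 < 10^{-3}

n = 5, rₙ = 3.0607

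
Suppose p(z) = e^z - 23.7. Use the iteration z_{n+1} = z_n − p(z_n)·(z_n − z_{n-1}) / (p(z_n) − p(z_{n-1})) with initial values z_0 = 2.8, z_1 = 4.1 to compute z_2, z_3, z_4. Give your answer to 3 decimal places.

p(2.8) = -7.25535, p(4.1) = 36.64029
z_2 = 4.10000 − 36.64029·(4.10000 − 2.80000) / (36.64029 − (-7.25535)) = 4.10000 − (47.63237)/(43.89564) = 3.01487
p(3.01487) = -3.31351
z_3 = 3.01487 − (-3.31351)·(3.01487 − 4.10000) / (-3.31351 − 36.64029) = 3.01487 − (3.59558)/(-39.95380) = 3.10487
p(3.10487) = -1.39377
z_4 = 3.10487 − (-1.39377)·(3.10487 − 3.01487) / (-1.39377 − (-3.31351)) = 3.10487 − (-0.12543)/(1.91974) = 3.17020

3.015, 3.105, 3.170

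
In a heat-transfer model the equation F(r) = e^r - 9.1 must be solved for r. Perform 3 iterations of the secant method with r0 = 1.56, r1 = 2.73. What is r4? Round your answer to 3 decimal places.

2.212

F(1.56) = -4.34118, F(2.73) = 6.23289
r2 = 2.73000 − 6.23289·(2.73000 − 1.56000) / (6.23289 − (-4.34118)) = 2.73000 − (7.29248)/(10.57407) = 2.04034
F(2.04034) = -1.40675
r3 = 2.04034 − (-1.40675)·(2.04034 − 2.73000) / (-1.40675 − 6.23289) = 2.04034 − (0.97018)/(-7.63964) = 2.16734
F(2.16734) = -0.36502
r4 = 2.16734 − (-0.36502)·(2.16734 − 2.04034) / (-0.36502 − (-1.40675)) = 2.16734 − (-0.04635)/(1.04173) = 2.21183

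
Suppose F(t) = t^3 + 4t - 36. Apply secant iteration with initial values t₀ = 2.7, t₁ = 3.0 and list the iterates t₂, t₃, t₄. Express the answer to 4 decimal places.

2.8943, 2.9002, 2.9004

F(2.7) = -5.517000, F(3.0) = 3.000000
t₂ = 3.000000 − 3.000000·(3.000000 − 2.700000) / (3.000000 − (-5.517000)) = 3.000000 − (0.900000)/(8.517000) = 2.894329
F(2.894329) = -0.176484
t₃ = 2.894329 − (-0.176484)·(2.894329 − 3.000000) / (-0.176484 − 3.000000) = 2.894329 − (0.018649)/(-3.176484) = 2.900200
F(2.900200) = -0.005153
t₄ = 2.900200 − (-0.005153)·(2.900200 − 2.894329) / (-0.005153 − (-0.176484)) = 2.900200 − (-0.000030)/(0.171331) = 2.900377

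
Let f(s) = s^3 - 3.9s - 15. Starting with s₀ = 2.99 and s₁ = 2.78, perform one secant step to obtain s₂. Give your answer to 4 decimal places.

2.9867

f(2.99) = 0.069899, f(2.78) = -4.357048
s₂ = 2.780000 − (-4.357048)·(2.780000 − 2.990000) / (-4.357048 − 0.069899) = 2.780000 − (0.914980)/(-4.426947) = 2.986684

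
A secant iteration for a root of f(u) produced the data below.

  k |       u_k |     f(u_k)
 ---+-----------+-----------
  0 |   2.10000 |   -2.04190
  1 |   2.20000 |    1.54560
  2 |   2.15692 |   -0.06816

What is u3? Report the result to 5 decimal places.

u3 = 2.15692 − (-0.06816)·(2.15692 − 2.20000) / (-0.06816 − 1.54560)
   = 2.15692 − (0.0029363)/(-1.6137600) = 2.1587396

2.15874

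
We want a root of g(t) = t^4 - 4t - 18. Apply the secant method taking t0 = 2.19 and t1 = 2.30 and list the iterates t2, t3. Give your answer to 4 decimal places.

g(2.19) = -3.757425, g(2.30) = 0.784100
t2 = 2.300000 − 0.784100·(2.300000 − 2.190000) / (0.784100 − (-3.757425)) = 2.300000 − (0.086251)/(4.541525) = 2.281008
g(2.281008) = -0.052833
t3 = 2.281008 − (-0.052833)·(2.281008 − 2.300000) / (-0.052833 − 0.784100) = 2.281008 − (0.001003)/(-0.836933) = 2.282207

2.2810, 2.2822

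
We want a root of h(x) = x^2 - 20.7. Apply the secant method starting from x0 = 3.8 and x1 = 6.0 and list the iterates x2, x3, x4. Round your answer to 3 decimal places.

4.439, 4.534, 4.550

h(3.8) = -6.26000, h(6.0) = 15.30000
x2 = 6.00000 − 15.30000·(6.00000 − 3.80000) / (15.30000 − (-6.26000)) = 6.00000 − (33.66000)/(21.56000) = 4.43878
h(4.43878) = -0.99727
x3 = 4.43878 − (-0.99727)·(4.43878 − 6.00000) / (-0.99727 − 15.30000) = 4.43878 − (1.55697)/(-16.29727) = 4.53431
h(4.53431) = -0.14003
x4 = 4.53431 − (-0.14003)·(4.53431 − 4.43878) / (-0.14003 − (-0.99727)) = 4.53431 − (-0.01338)/(0.85725) = 4.54992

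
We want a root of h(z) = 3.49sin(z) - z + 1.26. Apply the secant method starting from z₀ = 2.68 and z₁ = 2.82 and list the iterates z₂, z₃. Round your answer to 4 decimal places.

2.7118, 2.7124

h(2.68) = 0.134358, h(2.82) = -0.456888
z₂ = 2.820000 − (-0.456888)·(2.820000 − 2.680000) / (-0.456888 − 0.134358) = 2.820000 − (-0.063964)/(-0.591245) = 2.711814
h(2.711814) = 0.002362
z₃ = 2.711814 − 0.002362·(2.711814 − 2.820000) / (0.002362 − (-0.456888)) = 2.711814 − (-0.000256)/(0.459250) = 2.712371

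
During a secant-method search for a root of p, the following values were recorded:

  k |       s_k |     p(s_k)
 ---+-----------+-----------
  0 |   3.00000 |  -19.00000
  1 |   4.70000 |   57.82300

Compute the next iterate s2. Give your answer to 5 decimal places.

s2 = 4.70000 − 57.82300·(4.70000 − 3.00000) / (57.82300 − (-19.00000))
   = 4.70000 − (98.2991000)/(76.8230000) = 3.4204470

3.42045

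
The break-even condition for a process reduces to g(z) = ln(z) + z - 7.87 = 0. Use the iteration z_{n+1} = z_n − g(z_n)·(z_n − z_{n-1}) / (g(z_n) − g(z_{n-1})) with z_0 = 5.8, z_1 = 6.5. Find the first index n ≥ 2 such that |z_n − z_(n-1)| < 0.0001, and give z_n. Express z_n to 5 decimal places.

g(5.8) = -0.3121421, g(6.5) = 0.5018022
z_2 = 6.5000000 − 0.5018022·(0.7000000)/(0.8139443) = 6.0684452;  |Δ| = 0.4315548
g(6.0684452) = 0.0015477
z_3 = 6.0684452 − 0.0015477·(-0.4315548)/(-0.5002545) = 6.0671101;  |Δ| = 0.0013351
g(6.0671101) = -0.0000075
z_4 = 6.0671101 − (-0.0000075)·(-0.0013351)/(-0.0015552) = 6.0671165;  |Δ| = 0.0000064
|z_4 − z_3| = 0.0000064 < 0.0001

n = 4, z_n = 6.06712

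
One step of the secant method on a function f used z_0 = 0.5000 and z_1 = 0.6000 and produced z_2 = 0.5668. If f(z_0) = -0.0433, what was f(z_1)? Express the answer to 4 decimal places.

0.0215

The secant line through (0.5000, -0.0433) and (0.6000, f(z_1)) crosses zero at z_2 = 0.5668.
So (0.5000, -0.0433), (0.6000, f(z_1)), (0.5668, 0) are collinear:
f(z_1) = -0.0433 · (0.6000 − 0.5668) / (0.5000 − 0.5668) = -0.0433 · (0.033200)/(-0.066800) = 0.021520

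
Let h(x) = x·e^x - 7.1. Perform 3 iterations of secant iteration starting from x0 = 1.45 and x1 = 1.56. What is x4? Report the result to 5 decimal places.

1.53292

h(1.45) = -0.9184840, h(1.56) = 0.3237611
x2 = 1.5600000 − 0.3237611·(1.5600000 − 1.4500000) / (0.3237611 − (-0.9184840)) = 1.5600000 − (0.0356137)/(1.2422451) = 1.5313312
h(1.5313312) = -0.0186218
x3 = 1.5313312 − (-0.0186218)·(1.5313312 − 1.5600000) / (-0.0186218 − 0.3237611) = 1.5313312 − (0.0005339)/(-0.3423829) = 1.5328904
h(1.5328904) = -0.0003496
x4 = 1.5328904 − (-0.0003496)·(1.5328904 − 1.5313312) / (-0.0003496 − (-0.0186218)) = 1.5328904 − (-0.0000005)/(0.0182721) = 1.5329203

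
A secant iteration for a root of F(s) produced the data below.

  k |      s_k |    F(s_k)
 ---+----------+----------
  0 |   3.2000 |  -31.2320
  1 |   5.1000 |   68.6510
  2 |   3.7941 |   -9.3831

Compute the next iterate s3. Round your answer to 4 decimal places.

3.9511

s3 = 3.7941 − (-9.3831)·(3.7941 − 5.1000) / (-9.3831 − 68.6510)
   = 3.7941 − (12.253390)/(-78.034100) = 3.951126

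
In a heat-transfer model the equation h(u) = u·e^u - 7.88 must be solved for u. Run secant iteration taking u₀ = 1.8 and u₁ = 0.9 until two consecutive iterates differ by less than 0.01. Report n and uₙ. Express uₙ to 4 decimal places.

n = 5, uₙ = 1.5963

h(1.8) = 3.009365, h(0.9) = -5.666357
u₂ = 0.900000 − (-5.666357)·(-0.900000)/(-8.675723) = 1.487815;  |Δ| = 0.587815
h(1.487815) = -1.292829
u₃ = 1.487815 − (-1.292829)·(0.587815)/(4.373528) = 1.661575;  |Δ| = 0.173760
h(1.661575) = 0.872518
u₄ = 1.661575 − 0.872518·(0.173760)/(2.165348) = 1.591559;  |Δ| = 0.070016
h(1.591559) = -0.063213
u₅ = 1.591559 − (-0.063213)·(-0.070016)/(-0.935731) = 1.596289;  |Δ| = 0.004730
|u₅ − u₄| = 0.004730 < 0.01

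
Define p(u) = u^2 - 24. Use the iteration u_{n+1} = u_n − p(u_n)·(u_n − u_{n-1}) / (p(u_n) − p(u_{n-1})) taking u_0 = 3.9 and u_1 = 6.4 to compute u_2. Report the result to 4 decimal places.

4.7534

p(3.9) = -8.790000, p(6.4) = 16.960000
u_2 = 6.400000 − 16.960000·(6.400000 − 3.900000) / (16.960000 − (-8.790000)) = 6.400000 − (42.400000)/(25.750000) = 4.753398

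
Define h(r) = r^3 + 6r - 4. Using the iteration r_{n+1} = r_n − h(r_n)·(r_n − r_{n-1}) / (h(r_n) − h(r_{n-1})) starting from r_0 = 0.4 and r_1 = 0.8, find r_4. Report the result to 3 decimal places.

0.626

h(0.4) = -1.53600, h(0.8) = 1.31200
r_2 = 0.80000 − 1.31200·(0.80000 − 0.40000) / (1.31200 − (-1.53600)) = 0.80000 − (0.52480)/(2.84800) = 0.61573
h(0.61573) = -0.07218
r_3 = 0.61573 − (-0.07218)·(0.61573 − 0.80000) / (-0.07218 − 1.31200) = 0.61573 − (0.01330)/(-1.38418) = 0.62534
h(0.62534) = -0.00343
r_4 = 0.62534 − (-0.00343)·(0.62534 − 0.61573) / (-0.00343 − (-0.07218)) = 0.62534 − (-0.00003)/(0.06875) = 0.62582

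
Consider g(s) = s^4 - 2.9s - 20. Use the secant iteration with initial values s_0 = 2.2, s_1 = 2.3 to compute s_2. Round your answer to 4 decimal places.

g(2.2) = -2.954400, g(2.3) = 1.314100
s_2 = 2.300000 − 1.314100·(2.300000 − 2.200000) / (1.314100 − (-2.954400)) = 2.300000 − (0.131410)/(4.268500) = 2.269214

2.2692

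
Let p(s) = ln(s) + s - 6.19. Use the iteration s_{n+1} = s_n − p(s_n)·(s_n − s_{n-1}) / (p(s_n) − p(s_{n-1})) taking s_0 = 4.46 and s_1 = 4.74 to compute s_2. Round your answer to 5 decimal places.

4.65290

p(4.46) = -0.2348512, p(4.74) = 0.1060371
s_2 = 4.7400000 − 0.1060371·(4.7400000 − 4.4600000) / (0.1060371 − (-0.2348512)) = 4.7400000 − (0.0296904)/(0.3408884) = 4.6529029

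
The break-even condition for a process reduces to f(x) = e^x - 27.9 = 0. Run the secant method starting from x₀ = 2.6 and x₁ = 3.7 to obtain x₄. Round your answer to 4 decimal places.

3.3304

f(2.6) = -14.436262, f(3.7) = 12.547304
x₂ = 3.700000 − 12.547304·(3.700000 − 2.600000) / (12.547304 − (-14.436262)) = 3.700000 − (13.802035)/(26.983566) = 3.188502
f(3.188502) = -3.647925
x₃ = 3.188502 − (-3.647925)·(3.188502 − 3.700000) / (-3.647925 − 12.547304) = 3.188502 − (1.865905)/(-16.195229) = 3.303715
f(3.303715) = -0.686437
x₄ = 3.303715 − (-0.686437)·(3.303715 − 3.188502) / (-0.686437 − (-3.647925)) = 3.303715 − (-0.079087)/(2.961487) = 3.330421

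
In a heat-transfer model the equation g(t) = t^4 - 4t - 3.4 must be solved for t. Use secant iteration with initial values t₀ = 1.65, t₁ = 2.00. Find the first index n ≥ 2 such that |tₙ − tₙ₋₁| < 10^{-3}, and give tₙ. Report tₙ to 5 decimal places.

g(1.65) = -2.5879938, g(2.00) = 4.6000000
t₂ = 2.0000000 − 4.6000000·(0.3500000)/(7.1879938) = 1.7760154;  |Δ| = 0.2239846
g(1.7760154) = -0.5548905
t₃ = 1.7760154 − (-0.5548905)·(-0.2239846)/(-5.1548905) = 1.8001259;  |Δ| = 0.0241105
g(1.8001259) = -0.0999667
t₄ = 1.8001259 − (-0.0999667)·(0.0241105)/(0.4549238) = 1.8054240;  |Δ| = 0.0052981
g(1.8054240) = 0.0030084
t₅ = 1.8054240 − 0.0030084·(0.0052981)/(0.1029751) = 1.8052692;  |Δ| = 0.0001548
|t₅ − t₄| = 0.0001548 < 10^{-3}

n = 5, tₙ = 1.80527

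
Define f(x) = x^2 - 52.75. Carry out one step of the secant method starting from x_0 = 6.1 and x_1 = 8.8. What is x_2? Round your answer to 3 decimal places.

7.143

f(6.1) = -15.54000, f(8.8) = 24.69000
x_2 = 8.80000 − 24.69000·(8.80000 − 6.10000) / (24.69000 − (-15.54000)) = 8.80000 − (66.66300)/(40.23000) = 7.14295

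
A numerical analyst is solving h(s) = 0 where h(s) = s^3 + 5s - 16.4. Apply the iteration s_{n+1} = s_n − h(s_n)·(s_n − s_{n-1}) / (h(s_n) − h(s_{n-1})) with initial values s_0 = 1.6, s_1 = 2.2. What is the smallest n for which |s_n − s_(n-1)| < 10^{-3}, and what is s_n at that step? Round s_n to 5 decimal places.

n = 5, s_n = 1.90259

h(1.6) = -4.3040000, h(2.2) = 5.2480000
s_2 = 2.2000000 − 5.2480000·(0.6000000)/(9.5520000) = 1.8703518;  |Δ| = 0.3296482
h(1.8703518) = -0.5053473
s_3 = 1.8703518 − (-0.5053473)·(-0.3296482)/(-5.7533473) = 1.8993065;  |Δ| = 0.0289548
h(1.8993065) = -0.0519749
s_4 = 1.8993065 − (-0.0519749)·(0.0289548)/(0.4533724) = 1.9026259;  |Δ| = 0.0033194
h(1.9026259) = 0.0006077
s_5 = 1.9026259 − 0.0006077·(0.0033194)/(0.0525826) = 1.9025876;  |Δ| = 0.0000384
|s_5 − s_4| = 0.0000384 < 10^{-3}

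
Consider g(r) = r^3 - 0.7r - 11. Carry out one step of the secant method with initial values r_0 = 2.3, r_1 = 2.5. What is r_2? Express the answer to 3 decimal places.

g(2.3) = -0.44300, g(2.5) = 2.87500
r_2 = 2.50000 − 2.87500·(2.50000 − 2.30000) / (2.87500 − (-0.44300)) = 2.50000 − (0.57500)/(3.31800) = 2.32670

2.327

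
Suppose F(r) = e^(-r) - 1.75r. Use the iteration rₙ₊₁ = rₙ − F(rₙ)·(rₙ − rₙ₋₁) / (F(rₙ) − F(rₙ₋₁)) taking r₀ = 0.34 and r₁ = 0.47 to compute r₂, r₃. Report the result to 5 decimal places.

F(0.34) = 0.1167703, F(0.47) = -0.1974977
r₂ = 0.4700000 − (-0.1974977)·(0.4700000 − 0.3400000) / (-0.1974977 − 0.1167703) = 0.4700000 − (-0.0256747)/(-0.3142681) = 0.3883032
F(0.3883032) = -0.0013238
r₃ = 0.3883032 − (-0.0013238)·(0.3883032 − 0.4700000) / (-0.0013238 − (-0.1974977)) = 0.3883032 − (0.0001082)/(0.1961739) = 0.3877519

0.38830, 0.38775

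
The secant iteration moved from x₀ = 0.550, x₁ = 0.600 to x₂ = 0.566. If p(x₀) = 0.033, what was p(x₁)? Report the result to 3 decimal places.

-0.070

The secant line through (0.550, 0.033) and (0.600, p(x₁)) crosses zero at x₂ = 0.566.
So (0.550, 0.033), (0.600, p(x₁)), (0.566, 0) are collinear:
p(x₁) = 0.033 · (0.600 − 0.566) / (0.550 − 0.566) = 0.033 · (0.03400)/(-0.01600) = -0.07013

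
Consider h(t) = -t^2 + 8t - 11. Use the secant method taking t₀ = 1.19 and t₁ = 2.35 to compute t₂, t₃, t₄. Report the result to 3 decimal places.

1.839, 1.752, 1.764

h(1.19) = -2.89610, h(2.35) = 2.27750
t₂ = 2.35000 − 2.27750·(2.35000 − 1.19000) / (2.27750 − (-2.89610)) = 2.35000 − (2.64190)/(5.17360) = 1.83935
h(1.83935) = 0.33159
t₃ = 1.83935 − 0.33159·(1.83935 − 2.35000) / (0.33159 − 2.27750) = 1.83935 − (-0.16933)/(-1.94591) = 1.75233
h(1.75233) = -0.05201
t₄ = 1.75233 − (-0.05201)·(1.75233 − 1.83935) / (-0.05201 − 0.33159) = 1.75233 − (0.00453)/(-0.38360) = 1.76413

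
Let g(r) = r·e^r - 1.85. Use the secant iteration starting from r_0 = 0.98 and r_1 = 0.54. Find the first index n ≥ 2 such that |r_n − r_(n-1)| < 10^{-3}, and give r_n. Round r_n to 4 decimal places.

g(0.98) = 0.761167, g(0.54) = -0.923356
r_2 = 0.540000 − (-0.923356)·(-0.440000)/(-1.684523) = 0.781182;  |Δ| = 0.241182
g(0.781182) = -0.143858
r_3 = 0.781182 − (-0.143858)·(0.241182)/(0.779499) = 0.825693;  |Δ| = 0.044510
g(0.825693) = 0.035437
r_4 = 0.825693 − 0.035437·(0.044510)/(0.179295) = 0.816895;  |Δ| = 0.008797
g(0.816895) = -0.000990
r_5 = 0.816895 − (-0.000990)·(-0.008797)/(-0.036427) = 0.817134;  |Δ| = 0.000239
|r_5 − r_4| = 0.000239 < 10^{-3}

n = 5, r_n = 0.8171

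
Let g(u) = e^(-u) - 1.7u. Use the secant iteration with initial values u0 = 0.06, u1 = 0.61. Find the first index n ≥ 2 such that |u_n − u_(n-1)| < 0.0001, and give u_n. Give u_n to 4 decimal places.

n = 5, u_n = 0.3959

g(0.06) = 0.839765, g(0.61) = -0.493649
u2 = 0.610000 − (-0.493649)·(0.550000)/(-1.333414) = 0.406382;  |Δ| = 0.203618
g(0.406382) = -0.024794
u3 = 0.406382 − (-0.024794)·(-0.203618)/(0.468855) = 0.395614;  |Δ| = 0.010768
g(0.395614) = 0.000722
u4 = 0.395614 − 0.000722·(-0.010768)/(0.025515) = 0.395919;  |Δ| = 0.000305
g(0.395919) = -0.000001
u5 = 0.395919 − (-0.000001)·(0.000305)/(-0.000723) = 0.395919;  |Δ| = 0.000000
|u5 − u4| = 0.000000 < 0.0001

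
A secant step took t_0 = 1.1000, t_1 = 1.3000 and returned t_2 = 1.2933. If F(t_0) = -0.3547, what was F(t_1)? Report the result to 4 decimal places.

0.0123

The secant line through (1.1000, -0.3547) and (1.3000, F(t_1)) crosses zero at t_2 = 1.2933.
So (1.1000, -0.3547), (1.3000, F(t_1)), (1.2933, 0) are collinear:
F(t_1) = -0.3547 · (1.3000 − 1.2933) / (1.1000 − 1.2933) = -0.3547 · (0.006700)/(-0.193300) = 0.012294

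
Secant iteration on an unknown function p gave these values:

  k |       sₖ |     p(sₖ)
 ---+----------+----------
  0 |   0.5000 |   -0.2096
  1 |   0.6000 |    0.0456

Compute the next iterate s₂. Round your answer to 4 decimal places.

s₂ = 0.6000 − 0.0456·(0.6000 − 0.5000) / (0.0456 − (-0.2096))
   = 0.6000 − (0.004560)/(0.255200) = 0.582132

0.5821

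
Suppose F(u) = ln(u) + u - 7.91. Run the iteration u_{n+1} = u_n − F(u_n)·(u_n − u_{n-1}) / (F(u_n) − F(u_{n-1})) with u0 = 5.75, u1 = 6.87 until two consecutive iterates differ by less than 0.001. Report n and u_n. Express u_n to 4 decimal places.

F(5.75) = -0.410800, F(6.87) = 0.887164
u2 = 6.870000 − 0.887164·(1.120000)/(1.297964) = 6.104475;  |Δ| = 0.765525
F(6.104475) = 0.003497
u3 = 6.104475 − 0.003497·(-0.765525)/(-0.883667) = 6.101445;  |Δ| = 0.003030
F(6.101445) = -0.000029
u4 = 6.101445 − (-0.000029)·(-0.003030)/(-0.003526) = 6.101470;  |Δ| = 0.000025
|u4 − u3| = 0.000025 < 0.001

n = 4, u_n = 6.1015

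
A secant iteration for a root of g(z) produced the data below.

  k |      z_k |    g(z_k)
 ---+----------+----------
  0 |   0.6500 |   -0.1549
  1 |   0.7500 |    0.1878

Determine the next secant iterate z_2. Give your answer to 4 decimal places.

0.6952

z_2 = 0.7500 − 0.1878·(0.7500 − 0.6500) / (0.1878 − (-0.1549))
   = 0.7500 − (0.018780)/(0.342700) = 0.695200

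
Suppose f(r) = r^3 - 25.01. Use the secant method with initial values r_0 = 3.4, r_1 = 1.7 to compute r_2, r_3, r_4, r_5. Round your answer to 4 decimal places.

2.6934, 3.0650, 2.9131, 2.9239

f(3.4) = 14.294000, f(1.7) = -20.097000
r_2 = 1.700000 − (-20.097000)·(1.700000 − 3.400000) / (-20.097000 − 14.294000) = 1.700000 − (34.164900)/(-34.391000) = 2.693426
f(2.693426) = -5.470432
r_3 = 2.693426 − (-5.470432)·(2.693426 − 1.700000) / (-5.470432 − (-20.097000)) = 2.693426 − (-5.434467)/(14.626568) = 3.064973
f(3.064973) = 3.782547
r_4 = 3.064973 − 3.782547·(3.064973 − 2.693426) / (3.782547 − (-5.470432)) = 3.064973 − (1.405397)/(9.252979) = 2.913087
f(2.913087) = -0.289311
r_5 = 2.913087 − (-0.289311)·(2.913087 − 3.064973) / (-0.289311 − 3.782547) = 2.913087 − (0.043942)/(-4.071858) = 2.923879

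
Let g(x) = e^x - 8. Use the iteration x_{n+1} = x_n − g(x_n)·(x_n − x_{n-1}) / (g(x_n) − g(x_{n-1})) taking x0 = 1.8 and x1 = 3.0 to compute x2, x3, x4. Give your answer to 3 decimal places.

1.967, 2.035, 2.082

g(1.8) = -1.95035, g(3.0) = 12.08554
x2 = 3.00000 − 12.08554·(3.00000 − 1.80000) / (12.08554 − (-1.95035)) = 3.00000 − (14.50264)/(14.03589) = 1.96675
g(1.96675) = -0.85262
x3 = 1.96675 − (-0.85262)·(1.96675 − 3.00000) / (-0.85262 − 12.08554) = 1.96675 − (0.88098)/(-12.93816) = 2.03484
g(2.03484) = -0.34900
x4 = 2.03484 − (-0.34900)·(2.03484 − 1.96675) / (-0.34900 − (-0.85262)) = 2.03484 − (-0.02376)/(0.50363) = 2.08202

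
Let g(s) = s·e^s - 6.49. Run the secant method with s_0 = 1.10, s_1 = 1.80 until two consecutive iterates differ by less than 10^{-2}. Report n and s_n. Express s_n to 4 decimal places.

n = 5, s_n = 1.4789

g(1.10) = -3.185417, g(1.80) = 4.399365
s_2 = 1.800000 − 4.399365·(0.700000)/(7.584783) = 1.393982;  |Δ| = 0.406018
g(1.393982) = -0.871038
s_3 = 1.393982 − (-0.871038)·(-0.406018)/(-5.270403) = 1.461085;  |Δ| = 0.067102
g(1.461085) = -0.191800
s_4 = 1.461085 − (-0.191800)·(0.067102)/(0.679238) = 1.480033;  |Δ| = 0.018948
g(1.480033) = 0.011917
s_5 = 1.480033 − 0.011917·(0.018948)/(0.203717) = 1.478924;  |Δ| = 0.001108
|s_5 − s_4| = 0.001108 < 10^{-2}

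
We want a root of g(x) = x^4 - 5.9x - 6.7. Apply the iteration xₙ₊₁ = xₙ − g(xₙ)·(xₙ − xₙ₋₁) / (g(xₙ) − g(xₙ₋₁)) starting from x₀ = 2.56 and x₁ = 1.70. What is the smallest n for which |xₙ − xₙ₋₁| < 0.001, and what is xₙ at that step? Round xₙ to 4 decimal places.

g(2.56) = 21.145673, g(1.70) = -8.377900
x₂ = 1.700000 − (-8.377900)·(-0.860000)/(-29.523573) = 1.944042;  |Δ| = 0.244042
g(1.944042) = -3.886743
x₃ = 1.944042 − (-3.886743)·(0.244042)/(4.491157) = 2.155241;  |Δ| = 0.211199
g(2.155241) = 2.160705
x₄ = 2.155241 − 2.160705·(0.211199)/(6.047448) = 2.079781;  |Δ| = 0.075460
g(2.079781) = -0.260838
x₅ = 2.079781 − (-0.260838)·(-0.075460)/(-2.421543) = 2.087910;  |Δ| = 0.008128
g(2.087910) = -0.014588
x₆ = 2.087910 − (-0.014588)·(0.008128)/(0.246250) = 2.088391;  |Δ| = 0.000482
|x₆ − x₅| = 0.000482 < 0.001

n = 6, xₙ = 2.0884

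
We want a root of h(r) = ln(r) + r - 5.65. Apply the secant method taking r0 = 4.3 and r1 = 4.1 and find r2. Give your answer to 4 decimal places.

4.2123

h(4.3) = 0.108615, h(4.1) = -0.139013
r2 = 4.100000 − (-0.139013)·(4.100000 − 4.300000) / (-0.139013 − 0.108615) = 4.100000 − (0.027803)/(-0.247628) = 4.212276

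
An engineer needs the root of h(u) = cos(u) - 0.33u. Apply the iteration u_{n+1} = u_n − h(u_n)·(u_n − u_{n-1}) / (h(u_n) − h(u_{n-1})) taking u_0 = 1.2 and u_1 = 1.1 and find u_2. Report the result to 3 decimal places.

h(1.2) = -0.03364, h(1.1) = 0.09060
u_2 = 1.10000 − 0.09060·(1.10000 − 1.20000) / (0.09060 − (-0.03364)) = 1.10000 − (-0.00906)/(0.12424) = 1.17292

1.173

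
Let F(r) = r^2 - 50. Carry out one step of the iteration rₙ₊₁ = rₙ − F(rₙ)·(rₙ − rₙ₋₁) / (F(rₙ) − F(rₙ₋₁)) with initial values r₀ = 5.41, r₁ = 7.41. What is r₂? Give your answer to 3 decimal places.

7.027

F(5.41) = -20.73190, F(7.41) = 4.90810
r₂ = 7.41000 − 4.90810·(7.41000 − 5.41000) / (4.90810 − (-20.73190)) = 7.41000 − (9.81620)/(25.64000) = 7.02715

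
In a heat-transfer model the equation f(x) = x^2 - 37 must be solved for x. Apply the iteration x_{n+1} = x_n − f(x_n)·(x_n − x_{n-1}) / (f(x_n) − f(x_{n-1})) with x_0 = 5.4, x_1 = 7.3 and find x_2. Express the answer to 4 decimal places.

f(5.4) = -7.840000, f(7.3) = 16.290000
x_2 = 7.300000 − 16.290000·(7.300000 − 5.400000) / (16.290000 − (-7.840000)) = 7.300000 − (30.951000)/(24.130000) = 6.017323

6.0173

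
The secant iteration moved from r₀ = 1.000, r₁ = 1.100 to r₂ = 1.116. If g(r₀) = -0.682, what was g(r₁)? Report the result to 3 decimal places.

The secant line through (1.000, -0.682) and (1.100, g(r₁)) crosses zero at r₂ = 1.116.
So (1.000, -0.682), (1.100, g(r₁)), (1.116, 0) are collinear:
g(r₁) = -0.682 · (1.100 − 1.116) / (1.000 − 1.116) = -0.682 · (-0.01600)/(-0.11600) = -0.09407

-0.094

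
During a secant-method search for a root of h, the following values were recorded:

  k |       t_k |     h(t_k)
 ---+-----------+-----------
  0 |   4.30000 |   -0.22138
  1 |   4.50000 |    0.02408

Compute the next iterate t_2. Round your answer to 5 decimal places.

t_2 = 4.50000 − 0.02408·(4.50000 − 4.30000) / (0.02408 − (-0.22138))
   = 4.50000 − (0.0048160)/(0.2454600) = 4.4803797

4.48038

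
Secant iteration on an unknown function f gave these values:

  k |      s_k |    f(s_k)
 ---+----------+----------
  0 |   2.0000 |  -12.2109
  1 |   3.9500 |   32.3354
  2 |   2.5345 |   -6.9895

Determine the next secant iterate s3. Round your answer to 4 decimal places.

2.7861

s3 = 2.5345 − (-6.9895)·(2.5345 − 3.9500) / (-6.9895 − 32.3354)
   = 2.5345 − (9.893637)/(-39.324900) = 2.786087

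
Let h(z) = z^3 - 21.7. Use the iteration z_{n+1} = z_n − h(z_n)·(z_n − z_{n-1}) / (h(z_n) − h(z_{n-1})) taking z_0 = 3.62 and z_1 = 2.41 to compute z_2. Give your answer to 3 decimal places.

h(3.62) = 25.73793, h(2.41) = -7.70248
z_2 = 2.41000 − (-7.70248)·(2.41000 − 3.62000) / (-7.70248 − 25.73793) = 2.41000 − (9.32000)/(-33.44041) = 2.68870

2.689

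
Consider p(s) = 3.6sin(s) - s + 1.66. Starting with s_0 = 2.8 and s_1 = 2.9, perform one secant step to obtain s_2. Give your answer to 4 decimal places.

2.8148

p(2.8) = 0.065957, p(2.9) = -0.378702
s_2 = 2.900000 − (-0.378702)·(2.900000 − 2.800000) / (-0.378702 − 0.065957) = 2.900000 − (-0.037870)/(-0.444660) = 2.814833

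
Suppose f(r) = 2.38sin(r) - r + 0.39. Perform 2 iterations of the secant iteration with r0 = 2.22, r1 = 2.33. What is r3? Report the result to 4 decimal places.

f(2.22) = 0.065826, f(2.33) = -0.213585
r2 = 2.330000 − (-0.213585)·(2.330000 − 2.220000) / (-0.213585 − 0.065826) = 2.330000 − (-0.023494)/(-0.279411) = 2.245915
f(2.245915) = 0.001992
r3 = 2.245915 − 0.001992·(2.245915 − 2.330000) / (0.001992 − (-0.213585)) = 2.245915 − (-0.000167)/(0.215577) = 2.246692

2.2467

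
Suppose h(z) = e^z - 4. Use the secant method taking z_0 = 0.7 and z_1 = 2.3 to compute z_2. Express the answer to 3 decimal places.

h(0.7) = -1.98625, h(2.3) = 5.97418
z_2 = 2.30000 − 5.97418·(2.30000 − 0.70000) / (5.97418 − (-1.98625)) = 2.30000 − (9.55869)/(7.96043) = 1.09922

1.099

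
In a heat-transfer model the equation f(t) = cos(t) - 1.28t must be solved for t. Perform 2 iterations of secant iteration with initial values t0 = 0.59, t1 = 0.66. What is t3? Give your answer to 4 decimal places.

f(0.59) = 0.075741, f(0.66) = -0.054808
t2 = 0.660000 − (-0.054808)·(0.660000 − 0.590000) / (-0.054808 − 0.075741) = 0.660000 − (-0.003837)/(-0.130548) = 0.630612
f(0.630612) = 0.000483
t3 = 0.630612 − 0.000483·(0.630612 − 0.660000) / (0.000483 − (-0.054808)) = 0.630612 − (-0.000014)/(0.055291) = 0.630869

0.6309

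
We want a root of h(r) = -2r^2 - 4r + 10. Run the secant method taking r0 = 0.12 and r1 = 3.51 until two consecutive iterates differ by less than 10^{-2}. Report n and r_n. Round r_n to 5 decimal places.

n = 6, r_n = 1.44949

h(0.12) = 9.4912000, h(3.51) = -28.6802000
r2 = 3.5100000 − (-28.6802000)·(3.3900000)/(-38.1714000) = 0.9629130;  |Δ| = 2.5470870
h(0.9629130) = 4.2939454
r3 = 0.9629130 − 4.2939454·(-2.5470870)/(32.9741454) = 1.2945987;  |Δ| = 0.3316857
h(1.2945987) = 1.4696339
r4 = 1.2945987 − 1.4696339·(0.3316857)/(-2.8243115) = 1.4671917;  |Δ| = 0.1725931
h(1.4671917) = -0.1740700
r5 = 1.4671917 − (-0.1740700)·(0.1725931)/(-1.6437039) = 1.4489139;  |Δ| = 0.0182778
h(1.4489139) = 0.0056411
r6 = 1.4489139 − 0.0056411·(-0.0182778)/(0.1797111) = 1.4494877;  |Δ| = 0.0005737
|r6 − r5| = 0.0005737 < 10^{-2}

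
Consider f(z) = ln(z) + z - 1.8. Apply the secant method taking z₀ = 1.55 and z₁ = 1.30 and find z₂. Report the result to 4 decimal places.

1.4395

f(1.55) = 0.188255, f(1.30) = -0.237636
z₂ = 1.300000 − (-0.237636)·(1.300000 − 1.550000) / (-0.237636 − 0.188255) = 1.300000 − (0.059409)/(-0.425891) = 1.439493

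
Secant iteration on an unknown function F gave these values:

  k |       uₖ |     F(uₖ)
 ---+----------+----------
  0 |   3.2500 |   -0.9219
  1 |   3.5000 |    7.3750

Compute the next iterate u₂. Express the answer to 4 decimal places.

u₂ = 3.5000 − 7.3750·(3.5000 − 3.2500) / (7.3750 − (-0.9219))
   = 3.5000 − (1.843750)/(8.296900) = 3.277778

3.2778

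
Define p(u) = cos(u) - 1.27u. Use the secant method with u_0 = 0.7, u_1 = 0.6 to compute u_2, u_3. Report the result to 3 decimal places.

0.634, 0.634

p(0.7) = -0.12416, p(0.6) = 0.06334
u_2 = 0.60000 − 0.06334·(0.60000 − 0.70000) / (0.06334 − (-0.12416)) = 0.60000 − (-0.00633)/(0.18749) = 0.63378
p(0.63378) = 0.00089
u_3 = 0.63378 − 0.00089·(0.63378 − 0.60000) / (0.00089 − 0.06334) = 0.63378 − (0.00003)/(-0.06244) = 0.63426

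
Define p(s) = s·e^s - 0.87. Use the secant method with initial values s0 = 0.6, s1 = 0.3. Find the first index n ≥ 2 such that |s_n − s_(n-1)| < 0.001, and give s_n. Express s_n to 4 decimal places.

p(0.6) = 0.223271, p(0.3) = -0.465042
s2 = 0.300000 − (-0.465042)·(-0.300000)/(-0.688314) = 0.502688;  |Δ| = 0.202688
p(0.502688) = -0.038978
s3 = 0.502688 − (-0.038978)·(0.202688)/(0.426065) = 0.521230;  |Δ| = 0.018542
p(0.521230) = 0.007803
s4 = 0.521230 − 0.007803·(0.018542)/(0.046780) = 0.518137;  |Δ| = 0.003093
p(0.518137) = -0.000100
s5 = 0.518137 − (-0.000100)·(-0.003093)/(-0.007903) = 0.518177;  |Δ| = 0.000039
|s5 − s4| = 0.000039 < 0.001

n = 5, s_n = 0.5182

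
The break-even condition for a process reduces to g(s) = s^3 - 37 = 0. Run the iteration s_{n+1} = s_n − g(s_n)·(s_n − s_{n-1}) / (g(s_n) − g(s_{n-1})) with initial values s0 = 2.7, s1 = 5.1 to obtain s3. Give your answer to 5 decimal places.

3.22700

g(2.7) = -17.3170000, g(5.1) = 95.6510000
s2 = 5.1000000 − 95.6510000·(5.1000000 − 2.7000000) / (95.6510000 − (-17.3170000)) = 5.1000000 − (229.5624000)/(112.9680000) = 3.0678989
g(3.0678989) = -8.1249251
s3 = 3.0678989 − (-8.1249251)·(3.0678989 − 5.1000000) / (-8.1249251 − 95.6510000) = 3.0678989 − (16.5106694)/(-103.7759251) = 3.2269981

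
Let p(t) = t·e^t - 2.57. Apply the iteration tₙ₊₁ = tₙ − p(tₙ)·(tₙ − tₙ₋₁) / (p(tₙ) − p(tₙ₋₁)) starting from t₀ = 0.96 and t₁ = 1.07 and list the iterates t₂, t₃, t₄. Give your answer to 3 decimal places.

p(0.96) = -0.06277, p(1.07) = 0.54946
t₂ = 1.07000 − 0.54946·(1.07000 − 0.96000) / (0.54946 − (-0.06277)) = 1.07000 − (0.06044)/(0.61223) = 0.97128
p(0.97128) = -0.00454
t₃ = 0.97128 − (-0.00454)·(0.97128 − 1.07000) / (-0.00454 − 0.54946) = 0.97128 − (0.00045)/(-0.55400) = 0.97209
p(0.97209) = -0.00033
t₄ = 0.97209 − (-0.00033)·(0.97209 − 0.97128) / (-0.00033 − (-0.00454)) = 0.97209 − (0.00000)/(0.00422) = 0.97215

0.971, 0.972, 0.972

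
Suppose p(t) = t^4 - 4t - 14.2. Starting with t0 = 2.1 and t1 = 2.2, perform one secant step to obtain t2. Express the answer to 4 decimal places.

2.1881

p(2.1) = -3.151900, p(2.2) = 0.425600
t2 = 2.200000 − 0.425600·(2.200000 − 2.100000) / (0.425600 − (-3.151900)) = 2.200000 − (0.042560)/(3.577500) = 2.188103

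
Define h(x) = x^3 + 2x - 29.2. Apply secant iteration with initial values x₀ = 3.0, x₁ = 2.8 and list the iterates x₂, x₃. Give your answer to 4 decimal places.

h(3.0) = 3.800000, h(2.8) = -1.648000
x₂ = 2.800000 − (-1.648000)·(2.800000 − 3.000000) / (-1.648000 − 3.800000) = 2.800000 − (0.329600)/(-5.448000) = 2.860499
h(2.860499) = -0.073092
x₃ = 2.860499 − (-0.073092)·(2.860499 − 2.800000) / (-0.073092 − (-1.648000)) = 2.860499 − (-0.004422)/(1.574908) = 2.863307

2.8605, 2.8633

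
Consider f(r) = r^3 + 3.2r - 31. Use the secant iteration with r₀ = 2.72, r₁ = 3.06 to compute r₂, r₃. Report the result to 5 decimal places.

f(2.72) = -2.1723520, f(3.06) = 7.4446160
r₂ = 3.0600000 − 7.4446160·(3.0600000 − 2.7200000) / (7.4446160 − (-2.1723520)) = 3.0600000 − (2.5311694)/(9.6169680) = 2.7968017
f(2.7968017) = -0.1733722
r₃ = 2.7968017 − (-0.1733722)·(2.7968017 − 3.0600000) / (-0.1733722 − 7.4446160) = 2.7968017 − (0.0456313)/(-7.6179882) = 2.8027917

2.79680, 2.80279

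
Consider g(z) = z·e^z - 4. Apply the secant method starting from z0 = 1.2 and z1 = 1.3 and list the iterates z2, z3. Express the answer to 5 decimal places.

1.20202, 1.20216

g(1.2) = -0.0158597, g(1.3) = 0.7700857
z2 = 1.3000000 − 0.7700857·(1.3000000 − 1.2000000) / (0.7700857 − (-0.0158597)) = 1.3000000 − (0.0770086)/(0.7859454) = 1.2020179
g(1.2020179) = -0.0010987
z3 = 1.2020179 − (-0.0010987)·(1.2020179 − 1.3000000) / (-0.0010987 − 0.7700857) = 1.2020179 − (0.0001077)/(-0.7711844) = 1.2021575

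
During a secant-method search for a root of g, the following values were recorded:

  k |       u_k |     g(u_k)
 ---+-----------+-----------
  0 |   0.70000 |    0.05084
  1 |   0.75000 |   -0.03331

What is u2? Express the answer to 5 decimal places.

u2 = 0.75000 − (-0.03331)·(0.75000 − 0.70000) / (-0.03331 − 0.05084)
   = 0.75000 − (-0.0016655)/(-0.0841500) = 0.7302080

0.73021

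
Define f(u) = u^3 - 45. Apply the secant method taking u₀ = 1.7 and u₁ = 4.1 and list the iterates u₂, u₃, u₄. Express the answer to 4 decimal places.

f(1.7) = -40.087000, f(4.1) = 23.921000
u₂ = 4.100000 − 23.921000·(4.100000 − 1.700000) / (23.921000 − (-40.087000)) = 4.100000 − (57.410400)/(64.008000) = 3.203075
f(3.203075) = -12.137457
u₃ = 3.203075 − (-12.137457)·(3.203075 − 4.100000) / (-12.137457 − 23.921000) = 3.203075 − (10.886393)/(-36.058457) = 3.504984
f(3.504984) = -1.941570
u₄ = 3.504984 − (-1.941570)·(3.504984 − 3.203075) / (-1.941570 − (-12.137457)) = 3.504984 − (-0.586179)/(10.195887) = 3.562476

3.2031, 3.5050, 3.5625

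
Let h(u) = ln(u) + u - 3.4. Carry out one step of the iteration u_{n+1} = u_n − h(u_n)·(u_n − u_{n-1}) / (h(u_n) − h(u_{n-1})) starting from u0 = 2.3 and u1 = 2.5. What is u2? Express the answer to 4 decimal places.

h(2.3) = -0.267091, h(2.5) = 0.016291
u2 = 2.500000 − 0.016291·(2.500000 − 2.300000) / (0.016291 − (-0.267091)) = 2.500000 − (0.003258)/(0.283382) = 2.488503

2.4885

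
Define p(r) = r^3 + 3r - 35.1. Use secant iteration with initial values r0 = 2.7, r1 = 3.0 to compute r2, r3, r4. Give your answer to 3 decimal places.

p(2.7) = -7.31700, p(3.0) = 0.90000
r2 = 3.00000 − 0.90000·(3.00000 − 2.70000) / (0.90000 − (-7.31700)) = 3.00000 − (0.27000)/(8.21700) = 2.96714
p(2.96714) = -0.07608
r3 = 2.96714 − (-0.07608)·(2.96714 − 3.00000) / (-0.07608 − 0.90000) = 2.96714 − (0.00250)/(-0.97608) = 2.96970
p(2.96970) = -0.00069
r4 = 2.96970 − (-0.00069)·(2.96970 − 2.96714) / (-0.00069 − (-0.07608)) = 2.96970 − (0.00000)/(0.07539) = 2.96973

2.967, 2.970, 2.970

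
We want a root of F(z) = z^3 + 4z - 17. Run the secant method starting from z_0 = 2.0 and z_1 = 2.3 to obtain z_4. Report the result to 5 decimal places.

F(2.0) = -1.0000000, F(2.3) = 4.3670000
z_2 = 2.3000000 − 4.3670000·(2.3000000 − 2.0000000) / (4.3670000 − (-1.0000000)) = 2.3000000 − (1.3101000)/(5.3670000) = 2.0558971
F(2.0558971) = -0.0867240
z_3 = 2.0558971 − (-0.0867240)·(2.0558971 − 2.3000000) / (-0.0867240 − 4.3670000) = 2.0558971 − (0.0211696)/(-4.4537240) = 2.0606504
F(2.0606504) = -0.0073000
z_4 = 2.0606504 − (-0.0073000)·(2.0606504 − 2.0558971) / (-0.0073000 − (-0.0867240)) = 2.0606504 − (-0.0000347)/(0.0794240) = 2.0610873

2.06109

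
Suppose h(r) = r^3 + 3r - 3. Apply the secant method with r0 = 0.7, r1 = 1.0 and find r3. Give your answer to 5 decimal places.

h(0.7) = -0.5570000, h(1.0) = 1.0000000
r2 = 1.0000000 − 1.0000000·(1.0000000 − 0.7000000) / (1.0000000 − (-0.5570000)) = 1.0000000 − (0.3000000)/(1.5570000) = 0.8073218
h(0.8073218) = -0.0518478
r3 = 0.8073218 − (-0.0518478)·(0.8073218 − 1.0000000) / (-0.0518478 − 1.0000000) = 0.8073218 − (0.0099899)/(-1.0518478) = 0.8168193

0.81682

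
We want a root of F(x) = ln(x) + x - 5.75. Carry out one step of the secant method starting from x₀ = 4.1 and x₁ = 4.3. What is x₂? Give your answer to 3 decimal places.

F(4.1) = -0.23901, F(4.3) = 0.00862
x₂ = 4.30000 − 0.00862·(4.30000 − 4.10000) / (0.00862 − (-0.23901)) = 4.30000 − (0.00172)/(0.24763) = 4.29304

4.293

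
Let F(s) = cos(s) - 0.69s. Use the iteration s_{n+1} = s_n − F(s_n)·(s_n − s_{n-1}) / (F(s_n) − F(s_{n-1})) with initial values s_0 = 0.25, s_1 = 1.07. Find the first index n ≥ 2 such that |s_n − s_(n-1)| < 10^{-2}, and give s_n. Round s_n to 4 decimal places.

n = 4, s_n = 0.9004

F(0.25) = 0.796412, F(1.07) = -0.258176
s_2 = 1.070000 − (-0.258176)·(0.820000)/(-1.054588) = 0.869254;  |Δ| = 0.200746
F(0.869254) = 0.045611
s_3 = 0.869254 − 0.045611·(-0.200746)/(0.303787) = 0.899394;  |Δ| = 0.030140
F(0.899394) = 0.001502
s_4 = 0.899394 − 0.001502·(0.030140)/(-0.044109) = 0.900421;  |Δ| = 0.001026
|s_4 − s_3| = 0.001026 < 10^{-2}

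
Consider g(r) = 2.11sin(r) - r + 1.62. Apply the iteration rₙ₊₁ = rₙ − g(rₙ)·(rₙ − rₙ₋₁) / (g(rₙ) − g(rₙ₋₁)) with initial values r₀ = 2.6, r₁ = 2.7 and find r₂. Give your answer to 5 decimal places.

2.63767

g(2.6) = 0.1077079, g(2.7) = -0.1782285
r₂ = 2.7000000 − (-0.1782285)·(2.7000000 − 2.6000000) / (-0.1782285 − 0.1077079) = 2.7000000 − (-0.0178228)/(-0.2859363) = 2.6376685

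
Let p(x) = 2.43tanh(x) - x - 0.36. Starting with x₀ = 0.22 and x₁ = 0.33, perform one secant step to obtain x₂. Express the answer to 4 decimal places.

p(0.22) = -0.053861, p(0.33) = 0.084005
x₂ = 0.330000 − 0.084005·(0.330000 − 0.220000) / (0.084005 − (-0.053861)) = 0.330000 − (0.009241)/(0.137867) = 0.262974

0.2630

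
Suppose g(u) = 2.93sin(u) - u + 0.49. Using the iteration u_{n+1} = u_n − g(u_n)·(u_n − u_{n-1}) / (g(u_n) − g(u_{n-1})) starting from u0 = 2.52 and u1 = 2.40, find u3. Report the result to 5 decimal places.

2.42172

g(2.52) = -0.3237712, g(2.40) = 0.0691071
u2 = 2.4000000 − 0.0691071·(2.4000000 − 2.5200000) / (0.0691071 − (-0.3237712)) = 2.4000000 − (-0.0082929)/(0.3928783) = 2.4211079
g(2.4211079) = 0.0019566
u3 = 2.4211079 − 0.0019566·(2.4211079 − 2.4000000) / (0.0019566 − 0.0691071) = 2.4211079 − (0.0000413)/(-0.0671505) = 2.4217230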